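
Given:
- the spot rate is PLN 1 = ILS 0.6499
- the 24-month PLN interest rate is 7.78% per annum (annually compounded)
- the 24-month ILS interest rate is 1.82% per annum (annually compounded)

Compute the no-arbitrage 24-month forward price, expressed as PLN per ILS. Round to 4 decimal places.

1.7241

T = 2 years.
ILS accumulates by (1 + 0.0182)^2 = 1.0367312.
Growth of 1 PLN over T: (1 + 0.0778)^2 = 1.1616528.
Forward (ILS per PLN) = 0.6499 × 1.0367312 / 1.1616528 = 0.5800112.
Quoted the other way: 1/0.5800112 = 1.7241 PLN per ILS.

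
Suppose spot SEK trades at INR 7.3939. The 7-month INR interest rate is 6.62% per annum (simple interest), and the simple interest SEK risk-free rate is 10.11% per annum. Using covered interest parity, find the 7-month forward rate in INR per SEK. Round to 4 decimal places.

T = 7/12 years.
INR accumulates by 1 + 0.0662×7/12 = 1.0386167.
SEK growth factor: 1 + 0.1011×7/12 = 1.058975.
CIP: F = S · (grow INR)/(grow SEK) = 7.3939 × 1.0386167/1.058975 = 7.251756 INR per SEK.

7.2518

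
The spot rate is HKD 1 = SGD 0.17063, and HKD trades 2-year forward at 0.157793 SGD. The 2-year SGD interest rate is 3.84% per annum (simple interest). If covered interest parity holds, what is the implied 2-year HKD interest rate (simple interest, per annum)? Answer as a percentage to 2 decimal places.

8.22%

T = 2 years.
CIP gives F = S · g_SGD/g_HKD, so g_SGD/g_HKD = 0.157793/0.17063 = 0.9247670.
SGD growth factor: 1 + 0.0384×2 = 1.076800.
So the HKD growth factor = 1.1644014.
r = (1.1644014 − 1)/2 = 0.082201 → 8.22%.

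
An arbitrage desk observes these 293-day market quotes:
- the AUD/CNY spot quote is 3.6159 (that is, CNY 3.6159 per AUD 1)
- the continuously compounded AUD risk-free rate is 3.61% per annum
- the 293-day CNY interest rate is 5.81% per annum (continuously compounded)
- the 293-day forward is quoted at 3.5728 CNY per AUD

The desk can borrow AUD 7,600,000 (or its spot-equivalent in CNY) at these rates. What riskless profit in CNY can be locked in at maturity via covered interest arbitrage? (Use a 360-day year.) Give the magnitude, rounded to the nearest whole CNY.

CNY 848,622

T = 293/360 years.
Route A — deposit AUD, sell forward: 7,600,000 × 1.0298172805 × 3.5728 = CNY 27,962,916.97.
Route B — convert at spot, deposit CNY: 7,600,000 × 3.6159 × 1.048422805 = CNY 28,811,539.36.
The quoted forward undervalues AUD, so borrow AUD, convert to CNY at spot, deposit the CNY at 5.81%, and buy AUD forward at 3.5728 to cover the loan.
Arbitrage profit = |27,962,916.97 − 28,811,539.36| = CNY 848,622.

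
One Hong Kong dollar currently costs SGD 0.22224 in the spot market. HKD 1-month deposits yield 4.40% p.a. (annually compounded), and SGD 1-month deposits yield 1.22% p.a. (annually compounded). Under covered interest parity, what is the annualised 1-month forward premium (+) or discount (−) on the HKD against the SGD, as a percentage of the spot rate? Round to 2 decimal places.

T = 1/12 years.
CIP forward (SGD per HKD) = 0.22224 × 1.001011/1.0035947 = 0.22166786.
Annualised premium = (F − S)/S × (1/T) = (0.22166786 − 0.22224)/0.22224 ÷ (1/12) = -3.09%.

-3.09%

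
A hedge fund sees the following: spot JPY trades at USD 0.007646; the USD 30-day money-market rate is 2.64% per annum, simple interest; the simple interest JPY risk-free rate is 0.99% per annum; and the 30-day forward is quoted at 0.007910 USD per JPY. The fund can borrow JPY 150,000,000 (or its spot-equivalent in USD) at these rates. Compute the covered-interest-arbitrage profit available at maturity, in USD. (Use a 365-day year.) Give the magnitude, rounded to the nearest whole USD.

T = 30/365 years.
Invest the JPY and cover forward: 150,000,000 × 1.000813699 × 0.007910 = USD 1,187,465.45.
Convert at spot and invest in USD: 150,000,000 × 0.007646 × 1.002169863 = USD 1,149,388.62.
The quoted forward overvalues JPY, so borrow USD, buy JPY at spot, deposit the JPY at 0.99%, and sell the proceeds forward at 0.007910.
Profit = 1,187,465.45 − 1,149,388.62 = USD 38,077.

USD 38,077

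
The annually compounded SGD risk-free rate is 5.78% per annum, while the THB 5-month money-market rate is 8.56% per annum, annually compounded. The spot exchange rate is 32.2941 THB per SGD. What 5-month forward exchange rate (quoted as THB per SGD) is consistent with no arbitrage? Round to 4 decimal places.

32.6451

T = 5/12 years.
THB accumulates by (1 + 0.0856)^(5/12) = 1.03481432.
SGD growth factor: (1 + 0.0578)^(5/12) = 1.02368927.
So F = 32.2941 × 1.03481432 / 1.02368927 = 32.645060 (THB/SGD).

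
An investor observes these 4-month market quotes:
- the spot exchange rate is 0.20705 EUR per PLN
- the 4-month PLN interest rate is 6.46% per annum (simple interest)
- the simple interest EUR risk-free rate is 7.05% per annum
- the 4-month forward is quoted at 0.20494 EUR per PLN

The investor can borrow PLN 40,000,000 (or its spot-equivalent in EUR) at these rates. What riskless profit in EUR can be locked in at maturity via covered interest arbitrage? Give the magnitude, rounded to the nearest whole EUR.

EUR 102,505

T = 4/12 years.
Invest the PLN and cover forward: 40,000,000 × 1.021533333 × 0.20494 = EUR 8,374,121.65.
Convert at spot and invest in EUR: 40,000,000 × 0.20705 × 1.023500 = EUR 8,476,627.00.
The quoted forward undervalues PLN, so borrow PLN, convert to EUR at spot, deposit the EUR at 7.05%, and buy PLN forward at 0.20494 to cover the loan.
Profit = 8,476,627.00 − 8,374,121.65 = EUR 102,505.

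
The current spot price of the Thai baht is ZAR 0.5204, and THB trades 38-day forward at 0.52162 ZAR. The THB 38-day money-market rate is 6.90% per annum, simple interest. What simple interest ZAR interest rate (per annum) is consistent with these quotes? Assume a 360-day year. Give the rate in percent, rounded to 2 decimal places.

T = 38/360 years.
F/S = 0.52162/0.5204 = 1.0023444 = (growth of ZAR) / (growth of THB).
The THB side grows by 1 + 0.0690×38/360 = 1.0072833.
Hence g_ZAR = 1.0096448.
r = (1.0096448 − 1)/(38/360) = 0.091372 → 9.14%.

9.14%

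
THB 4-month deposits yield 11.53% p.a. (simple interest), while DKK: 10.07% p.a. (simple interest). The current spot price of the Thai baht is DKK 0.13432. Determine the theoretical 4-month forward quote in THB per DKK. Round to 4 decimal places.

7.4800

T = 4/12 years.
DKK growth factor: 1 + 0.1007×4/12 = 1.0335667.
THB accumulates by 1 + 0.1153×4/12 = 1.0384333.
So F = 0.13432 × 1.0335667 / 1.0384333 = 0.1336905 (DKK/THB).
Invert for THB per DKK: 1 / 0.1336905 = 7.4800.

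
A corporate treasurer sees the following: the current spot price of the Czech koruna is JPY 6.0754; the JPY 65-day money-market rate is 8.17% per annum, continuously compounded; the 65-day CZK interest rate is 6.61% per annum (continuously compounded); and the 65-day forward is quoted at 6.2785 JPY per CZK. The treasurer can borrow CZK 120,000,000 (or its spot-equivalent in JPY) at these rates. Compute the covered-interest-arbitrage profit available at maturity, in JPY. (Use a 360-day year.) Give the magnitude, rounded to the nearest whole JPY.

JPY 22,583,546

T = 65/360 years.
Keep in CZK, deliver into the forward: 120,000,000·1.01200622519·6.2785 = JPY 762,465,730.18.
Swap to JPY now, deposit: 120,000,000·6.0754·1.0148607276 = JPY 739,882,183.74.
The quoted forward overvalues CZK, so borrow JPY, buy CZK at spot, deposit the CZK at 6.61%, and sell the proceeds forward at 6.2785.
Arbitrage profit = |762,465,730.18 − 739,882,183.74| = JPY 22,583,546.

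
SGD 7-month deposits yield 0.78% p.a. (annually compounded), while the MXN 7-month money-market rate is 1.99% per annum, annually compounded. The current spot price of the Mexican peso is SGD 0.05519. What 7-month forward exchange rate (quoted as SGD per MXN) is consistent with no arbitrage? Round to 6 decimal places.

T = 7/12 years.
Growth of 1 SGD over T: (1 + 0.0078)^(7/12) = 1.0045426.
MXN accumulates by (1 + 0.0199)^(7/12) = 1.0115607.
Forward (SGD per MXN) = 0.05519 × 1.0045426 / 1.0115607 = 0.05480710.

0.054807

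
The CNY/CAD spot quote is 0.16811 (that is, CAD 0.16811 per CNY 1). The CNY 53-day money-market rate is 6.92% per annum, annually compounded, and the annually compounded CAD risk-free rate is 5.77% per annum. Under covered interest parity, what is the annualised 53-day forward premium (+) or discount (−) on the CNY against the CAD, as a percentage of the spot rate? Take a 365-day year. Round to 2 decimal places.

T = 53/365 years.
F = S · g_CAD/g_CNY = 0.16811 × 1.0081788/1.0097632 = 0.16784622.
Annualised premium = (F − S)/S × (1/T) = (0.16784622 − 0.16811)/0.16811 ÷ (53/365) = -1.08%.

-1.08%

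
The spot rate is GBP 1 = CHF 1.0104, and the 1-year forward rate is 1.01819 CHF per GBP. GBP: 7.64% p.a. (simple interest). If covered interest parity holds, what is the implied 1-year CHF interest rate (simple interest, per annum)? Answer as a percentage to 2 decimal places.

T = 1 year.
F/S = 1.01819/1.0104 = 1.0077098 = (growth of CHF) / (growth of GBP).
GBP growth factor: 1 + 0.0764×1 = 1.076400.
Hence g_CHF = 1.0846988.
(1.0846988 − 1)/T = 0.084699, i.e. 8.47%.

8.47%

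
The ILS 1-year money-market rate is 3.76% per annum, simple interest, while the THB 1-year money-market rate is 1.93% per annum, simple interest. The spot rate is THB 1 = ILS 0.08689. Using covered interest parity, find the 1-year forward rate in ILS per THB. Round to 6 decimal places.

0.088450

T = 1 year.
Growth of 1 ILS over T: 1 + 0.0376×1 = 1.037600.
Growth of 1 THB over T: 1 + 0.0193×1 = 1.019300.
CIP: F = S · (grow ILS)/(grow THB) = 0.08689 × 1.037600/1.019300 = 0.08844998 ILS per THB.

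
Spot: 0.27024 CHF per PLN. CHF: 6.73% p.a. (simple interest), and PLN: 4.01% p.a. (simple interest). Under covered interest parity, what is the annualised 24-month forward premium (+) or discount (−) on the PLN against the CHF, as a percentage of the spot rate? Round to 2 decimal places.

+2.52%

T = 2 years.
F = S · g_CHF/g_PLN = 0.27024 × 1.134600/1.080200 = 0.28384957.
Annualised premium = (F − S)/S × (1/T) = (0.28384957 − 0.27024)/0.27024 ÷ 2 = 2.52%.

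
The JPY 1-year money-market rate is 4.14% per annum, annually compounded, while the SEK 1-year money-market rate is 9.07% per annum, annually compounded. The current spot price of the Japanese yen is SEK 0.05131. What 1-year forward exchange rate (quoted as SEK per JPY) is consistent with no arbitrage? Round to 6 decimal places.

0.053739

T = 1 year.
SEK growth factor: (1 + 0.0907)^1 = 1.090700.
Growth of 1 JPY over T: (1 + 0.0414)^1 = 1.041400.
Forward (SEK per JPY) = 0.05131 × 1.090700 / 1.041400 = 0.05373902.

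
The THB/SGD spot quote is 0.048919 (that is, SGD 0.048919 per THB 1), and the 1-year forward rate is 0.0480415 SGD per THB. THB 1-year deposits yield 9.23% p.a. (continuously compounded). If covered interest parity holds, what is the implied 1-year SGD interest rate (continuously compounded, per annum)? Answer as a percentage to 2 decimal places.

T = 1 year.
F/S = 0.0480415/0.048919 = 0.9820622 = (growth of SGD) / (growth of THB).
The THB side grows by e^(0.0923×1) = 1.0966938.
So the SGD growth factor = 1.0770215.
Take logs: ln 1.0770215 / 1 = 0.074199, so 7.42%.

7.42%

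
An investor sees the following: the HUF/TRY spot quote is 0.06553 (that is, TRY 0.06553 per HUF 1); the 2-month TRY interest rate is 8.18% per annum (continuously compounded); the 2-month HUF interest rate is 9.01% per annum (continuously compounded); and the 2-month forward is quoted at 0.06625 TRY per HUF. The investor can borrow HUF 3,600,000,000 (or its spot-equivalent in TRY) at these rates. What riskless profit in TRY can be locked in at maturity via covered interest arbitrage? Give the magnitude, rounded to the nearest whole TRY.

TRY 2,962,265

T = 2/12 years.
Keep in HUF, deliver into the forward: 3,600,000,000·1.01512998331·0.06625 = TRY 242,108,501.02.
Swap to TRY now, deposit: 3,600,000,000·0.06553·1.013726691 = TRY 239,146,236.22.
The quoted forward overvalues HUF, so borrow TRY, buy HUF at spot, deposit the HUF at 9.01%, and sell the proceeds forward at 0.06625.
The gap between the two covered legs is TRY 2,962,265.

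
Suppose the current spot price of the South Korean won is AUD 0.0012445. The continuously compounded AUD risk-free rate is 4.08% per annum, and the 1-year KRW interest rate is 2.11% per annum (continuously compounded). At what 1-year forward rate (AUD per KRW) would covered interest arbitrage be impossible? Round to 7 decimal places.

0.0012693

T = 1 year.
AUD growth factor: e^(0.0408×1) = 1.0416438.
Growth of 1 KRW over T: e^(0.0211×1) = 1.0213242.
So F = 0.0012445 × 1.0416438 / 1.0213242 = 0.001269260 (AUD/KRW).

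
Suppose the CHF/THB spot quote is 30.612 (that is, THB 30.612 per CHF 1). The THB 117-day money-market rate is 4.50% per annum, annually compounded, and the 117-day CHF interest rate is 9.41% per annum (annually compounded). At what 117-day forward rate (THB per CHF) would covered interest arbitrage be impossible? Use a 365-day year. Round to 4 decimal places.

30.1648

T = 117/365 years.
THB growth factor: (1 + 0.0450)^(117/365) = 1.01420953.
CHF growth factor: (1 + 0.0941)^(117/365) = 1.02924709.
So F = 30.612 × 1.01420953 / 1.02924709 = 30.164751 (THB/CHF).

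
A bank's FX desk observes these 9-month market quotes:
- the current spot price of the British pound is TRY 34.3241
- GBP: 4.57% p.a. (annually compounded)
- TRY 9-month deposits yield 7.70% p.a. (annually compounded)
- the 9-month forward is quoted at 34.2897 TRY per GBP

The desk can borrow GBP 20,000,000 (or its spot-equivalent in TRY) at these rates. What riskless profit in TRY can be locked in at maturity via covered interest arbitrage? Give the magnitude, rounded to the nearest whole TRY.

T = 9/12 years.
Route A — deposit GBP, sell forward: 20,000,000 × 1.03408283926 × 34.2897 = TRY 709,167,806.67.
Route B — convert at spot, deposit TRY: 20,000,000 × 34.3241 × 1.05721125383 = TRY 725,756,495.95.
The quoted forward undervalues GBP, so borrow GBP, convert to TRY at spot, deposit the TRY at 7.70%, and buy GBP forward at 34.2897 to cover the loan.
The gap between the two covered legs is TRY 16,588,689.

TRY 16,588,689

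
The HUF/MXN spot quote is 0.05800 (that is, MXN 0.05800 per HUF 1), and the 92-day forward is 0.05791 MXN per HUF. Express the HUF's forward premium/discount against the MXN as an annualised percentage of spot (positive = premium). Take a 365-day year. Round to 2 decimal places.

-0.62%

T = 92/365 years.
(F − S)/S = (0.05791 − 0.058)/0.058 = -0.0015517.
Annualise by dividing by T: -0.0015517 / (92/365) = -0.006156 → -0.62%.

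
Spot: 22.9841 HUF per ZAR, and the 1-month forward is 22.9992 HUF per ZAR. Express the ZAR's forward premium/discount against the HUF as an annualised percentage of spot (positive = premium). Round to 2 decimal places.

+0.79%

T = 1/12 years.
ZAR trades forward at +0.06570% vs spot over the period.
Annualise by dividing by T: 0.0006570 / (1/12) = 0.007884 → 0.79%.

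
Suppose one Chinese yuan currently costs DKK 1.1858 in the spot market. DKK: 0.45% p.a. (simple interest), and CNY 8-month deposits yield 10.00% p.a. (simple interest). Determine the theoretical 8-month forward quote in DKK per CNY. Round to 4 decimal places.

1.1150

T = 8/12 years.
DKK growth factor: 1 + 0.0045×8/12 = 1.003000.
Growth of 1 CNY over T: 1 + 0.1000×8/12 = 1.0666667.
So F = 1.1858 × 1.003000 / 1.0666667 = 1.115023 (DKK/CNY).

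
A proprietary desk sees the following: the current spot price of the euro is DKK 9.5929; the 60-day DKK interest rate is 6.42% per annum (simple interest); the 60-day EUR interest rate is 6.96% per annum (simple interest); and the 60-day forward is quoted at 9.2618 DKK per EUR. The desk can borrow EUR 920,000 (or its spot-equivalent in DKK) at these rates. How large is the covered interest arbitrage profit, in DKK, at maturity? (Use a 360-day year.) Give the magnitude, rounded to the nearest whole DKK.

T = 60/360 years.
Keep in EUR, deliver into the forward: 920,000·1.011600·9.2618 = DKK 8,619,697.93.
Swap to DKK now, deposit: 920,000·9.5929·1.010700 = DKK 8,919,900.51.
The quoted forward undervalues EUR, so borrow EUR, convert to DKK at spot, deposit the DKK at 6.42%, and buy EUR forward at 9.2618 to cover the loan.
Profit = 8,919,900.51 − 8,619,697.93 = DKK 300,203.

DKK 300,203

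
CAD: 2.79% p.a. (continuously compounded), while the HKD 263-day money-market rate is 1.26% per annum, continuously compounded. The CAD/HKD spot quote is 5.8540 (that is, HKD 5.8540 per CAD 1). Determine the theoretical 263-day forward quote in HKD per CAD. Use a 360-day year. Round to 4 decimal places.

5.7889

T = 263/360 years.
HKD accumulates by e^(0.0126×263/360) = 1.0092475.
CAD accumulates by e^(0.0279×263/360) = 1.0205916.
CIP: F = S · (grow HKD)/(grow CAD) = 5.854 × 1.0092475/1.0205916 = 5.788932 HKD per CAD.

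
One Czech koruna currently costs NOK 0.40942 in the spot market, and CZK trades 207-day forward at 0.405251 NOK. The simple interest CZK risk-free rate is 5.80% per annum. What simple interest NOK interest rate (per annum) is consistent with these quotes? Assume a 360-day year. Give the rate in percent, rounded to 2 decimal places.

3.97%

T = 207/360 years.
F/S = 0.405251/0.40942 = 0.9898173 = (growth of NOK) / (growth of CZK).
The CZK side grows by 1 + 0.0580×207/360 = 1.033350.
So the NOK growth factor = 1.0228277.
r = (1.0228277 − 1)/(207/360) = 0.039700 → 3.97%.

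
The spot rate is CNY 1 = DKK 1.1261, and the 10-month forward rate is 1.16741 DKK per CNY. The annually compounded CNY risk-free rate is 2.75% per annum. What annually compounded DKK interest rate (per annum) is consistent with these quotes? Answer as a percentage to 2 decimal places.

T = 10/12 years.
CIP gives F = S · g_DKK/g_CNY, so g_DKK/g_CNY = 1.16741/1.1261 = 1.0366841.
The CNY side grows by (1 + 0.0275)^(10/12) = 1.0228647.
So the DKK growth factor = 1.0603876.
Annualise: 1.0603876^(12/10) − 1 = 0.072896 = 7.29%.

7.29%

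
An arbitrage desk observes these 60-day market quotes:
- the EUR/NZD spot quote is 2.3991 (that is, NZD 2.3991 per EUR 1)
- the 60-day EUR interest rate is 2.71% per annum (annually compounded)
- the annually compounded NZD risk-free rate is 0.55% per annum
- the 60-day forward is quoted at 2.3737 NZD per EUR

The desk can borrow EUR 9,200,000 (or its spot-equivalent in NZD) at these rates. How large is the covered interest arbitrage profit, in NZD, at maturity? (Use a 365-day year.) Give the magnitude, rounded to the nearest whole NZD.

NZD 157,389

T = 60/365 years.
Invest the EUR and cover forward: 9,200,000 × 1.0044051753 × 2.3737 = NZD 21,934,240.39.
Convert at spot and invest in NZD: 9,200,000 × 2.3991 × 1.000902039 = NZD 22,091,629.55.
The quoted forward undervalues EUR, so borrow EUR, convert to NZD at spot, deposit the NZD at 0.55%, and buy EUR forward at 2.3737 to cover the loan.
Arbitrage profit = |21,934,240.39 − 22,091,629.55| = NZD 157,389.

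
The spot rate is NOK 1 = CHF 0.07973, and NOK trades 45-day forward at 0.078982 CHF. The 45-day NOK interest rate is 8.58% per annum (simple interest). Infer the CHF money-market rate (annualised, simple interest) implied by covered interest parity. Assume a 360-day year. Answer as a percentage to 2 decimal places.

0.99%

T = 45/360 years.
CIP gives F = S · g_CHF/g_NOK, so g_CHF/g_NOK = 0.078982/0.07973 = 0.9906183.
The NOK side grows by 1 + 0.0858×45/360 = 1.010725.
Hence g_CHF = 1.0012427.
r = (1.0012427 − 1)/(45/360) = 0.009942 → 0.99%.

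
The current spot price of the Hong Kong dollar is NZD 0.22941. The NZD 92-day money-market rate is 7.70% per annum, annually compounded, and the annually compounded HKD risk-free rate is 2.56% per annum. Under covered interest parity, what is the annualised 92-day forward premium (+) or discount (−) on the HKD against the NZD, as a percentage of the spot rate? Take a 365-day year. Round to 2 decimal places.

T = 92/365 years.
F = S · g_NZD/g_HKD = 0.22941 × 1.0188732/1.0063917 = 0.23225520.
(F − S)/S ÷ T = (0.23225520 − 0.22941)/0.22941/(92/365) = 0.049205 → 4.92%.

+4.92%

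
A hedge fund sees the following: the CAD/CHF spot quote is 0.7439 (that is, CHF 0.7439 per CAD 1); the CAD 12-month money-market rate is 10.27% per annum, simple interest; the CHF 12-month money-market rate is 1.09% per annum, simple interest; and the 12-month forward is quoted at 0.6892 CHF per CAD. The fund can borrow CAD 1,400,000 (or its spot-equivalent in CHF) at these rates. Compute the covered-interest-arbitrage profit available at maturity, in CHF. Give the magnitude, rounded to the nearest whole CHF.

T = 1 year.
Keep in CAD, deliver into the forward: 1,400,000·1.102700·0.6892 = CHF 1,063,973.18.
Swap to CHF now, deposit: 1,400,000·0.7439·1.010900 = CHF 1,052,811.91.
The quoted forward overvalues CAD, so borrow CHF, buy CAD at spot, deposit the CAD at 10.27%, and sell the proceeds forward at 0.6892.
The gap between the two covered legs is CHF 11,161.

CHF 11,161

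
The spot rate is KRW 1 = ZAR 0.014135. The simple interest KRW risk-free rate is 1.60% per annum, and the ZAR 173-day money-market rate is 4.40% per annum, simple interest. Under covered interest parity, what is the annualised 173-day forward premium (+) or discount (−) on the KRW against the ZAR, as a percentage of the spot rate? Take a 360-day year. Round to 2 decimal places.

T = 173/360 years.
No-arbitrage forward: 0.014135 × 1.0211444 / 1.0076889 = 0.014323742 ZAR/KRW.
(F − S)/S ÷ T = (0.014323742 − 0.014135)/0.014135/(173/360) = 0.027786 → 2.78%.

+2.78%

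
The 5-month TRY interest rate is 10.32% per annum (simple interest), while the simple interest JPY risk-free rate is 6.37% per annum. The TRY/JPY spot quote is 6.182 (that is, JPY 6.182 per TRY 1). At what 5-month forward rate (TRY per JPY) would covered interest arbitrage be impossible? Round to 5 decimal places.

T = 5/12 years.
JPY growth factor: 1 + 0.0637×5/12 = 1.0265417.
Growth of 1 TRY over T: 1 + 0.1032×5/12 = 1.043000.
CIP: F = S · (grow JPY)/(grow TRY) = 6.182 × 1.0265417/1.043000 = 6.084449 JPY per TRY.
Quoted the other way: 1/6.084449 = 0.16435 TRY per JPY.

0.16435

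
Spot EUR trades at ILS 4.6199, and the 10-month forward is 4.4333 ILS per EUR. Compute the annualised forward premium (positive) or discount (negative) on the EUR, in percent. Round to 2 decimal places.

-4.85%

T = 10/12 years.
(F − S)/S = (4.4333 − 4.6199)/4.6199 = -0.0403905.
Per annum: -0.0403905 / (10/12) = -0.048469 = -4.85%.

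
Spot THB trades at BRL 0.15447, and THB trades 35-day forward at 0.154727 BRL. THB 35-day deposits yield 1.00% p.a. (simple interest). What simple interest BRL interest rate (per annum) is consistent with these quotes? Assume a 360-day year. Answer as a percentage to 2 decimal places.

T = 35/360 years.
By CIP, F/S equals the BRL-to-THB growth ratio: 0.154727/0.15447 = 1.0016638.
The THB side grows by 1 + 0.0100×35/360 = 1.0009722.
So the BRL growth factor = 1.0026376.
(1.0026376 − 1)/T = 0.027130, i.e. 2.71%.

2.71%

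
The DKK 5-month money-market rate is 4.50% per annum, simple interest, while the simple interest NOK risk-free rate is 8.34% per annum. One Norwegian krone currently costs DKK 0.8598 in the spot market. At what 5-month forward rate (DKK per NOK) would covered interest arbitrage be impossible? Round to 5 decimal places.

0.84651

T = 5/12 years.
DKK growth factor: 1 + 0.0450×5/12 = 1.018750.
NOK accumulates by 1 + 0.0834×5/12 = 1.034750.
Forward (DKK per NOK) = 0.8598 × 1.018750 / 1.034750 = 0.8465052.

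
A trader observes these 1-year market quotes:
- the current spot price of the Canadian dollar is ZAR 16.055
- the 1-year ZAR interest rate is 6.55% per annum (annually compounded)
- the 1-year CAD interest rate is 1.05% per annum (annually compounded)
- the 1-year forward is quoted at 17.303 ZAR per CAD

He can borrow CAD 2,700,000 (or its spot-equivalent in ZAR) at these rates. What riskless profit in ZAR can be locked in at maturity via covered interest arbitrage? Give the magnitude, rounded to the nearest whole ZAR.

T = 1 year.
Route A — deposit CAD, sell forward: 2,700,000 × 1.010500 × 17.303 = ZAR 47,208,640.05.
Route B — convert at spot, deposit ZAR: 2,700,000 × 16.055 × 1.065500 = ZAR 46,187,826.75.
The quoted forward overvalues CAD, so borrow ZAR, buy CAD at spot, deposit the CAD at 1.05%, and sell the proceeds forward at 17.303.
Profit = 47,208,640.05 − 46,187,826.75 = ZAR 1,020,813.

ZAR 1,020,813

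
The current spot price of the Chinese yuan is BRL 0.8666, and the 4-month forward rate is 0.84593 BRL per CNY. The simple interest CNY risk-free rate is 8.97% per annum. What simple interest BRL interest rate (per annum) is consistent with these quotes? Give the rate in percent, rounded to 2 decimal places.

1.60%

T = 4/12 years.
CIP gives F = S · g_BRL/g_CNY, so g_BRL/g_CNY = 0.84593/0.8666 = 0.9761482.
The CNY side grows by 1 + 0.0897×4/12 = 1.029900.
Hence g_BRL = 1.005335.
(1.005335 − 1)/T = 0.016005, i.e. 1.60%.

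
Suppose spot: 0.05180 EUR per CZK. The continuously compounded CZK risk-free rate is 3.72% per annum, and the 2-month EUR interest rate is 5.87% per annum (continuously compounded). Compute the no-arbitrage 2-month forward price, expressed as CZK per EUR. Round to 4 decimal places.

19.2360

T = 2/12 years.
EUR growth factor: e^(0.0587×2/12) = 1.00983135.
CZK growth factor: e^(0.0372×2/12) = 1.00621926.
So F = 0.0518 × 1.00983135 / 1.00621926 = 0.051985950 (EUR/CZK).
Quoted the other way: 1/0.051985950 = 19.2360 CZK per EUR.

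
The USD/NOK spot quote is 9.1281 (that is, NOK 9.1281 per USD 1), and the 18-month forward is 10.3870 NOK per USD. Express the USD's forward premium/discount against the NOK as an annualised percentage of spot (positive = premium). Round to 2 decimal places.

+9.19%

T = 18/12 years.
(F − S)/S = (10.3870 − 9.1281)/9.1281 = 0.1379148.
Per annum: 0.1379148 / (18/12) = 0.091943 = 9.19%.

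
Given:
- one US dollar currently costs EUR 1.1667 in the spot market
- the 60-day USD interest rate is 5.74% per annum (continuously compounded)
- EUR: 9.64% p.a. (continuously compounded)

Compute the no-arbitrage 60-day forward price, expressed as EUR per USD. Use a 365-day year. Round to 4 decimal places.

1.1742

T = 60/365 years.
EUR accumulates by e^(0.0964×60/365) = 1.0159728.
Growth of 1 USD over T: e^(0.0574×60/365) = 1.0094803.
CIP: F = S · (grow EUR)/(grow USD) = 1.1667 × 1.0159728/1.0094803 = 1.174204 EUR per USD.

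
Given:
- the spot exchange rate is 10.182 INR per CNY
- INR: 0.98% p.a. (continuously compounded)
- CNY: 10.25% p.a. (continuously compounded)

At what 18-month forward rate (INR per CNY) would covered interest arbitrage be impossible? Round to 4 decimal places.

8.8602

T = 18/12 years.
INR accumulates by e^(0.0098×18/12) = 1.0148086.
CNY growth factor: e^(0.1025×18/12) = 1.1661993.
Forward (INR per CNY) = 10.182 × 1.0148086 / 1.1661993 = 8.860219.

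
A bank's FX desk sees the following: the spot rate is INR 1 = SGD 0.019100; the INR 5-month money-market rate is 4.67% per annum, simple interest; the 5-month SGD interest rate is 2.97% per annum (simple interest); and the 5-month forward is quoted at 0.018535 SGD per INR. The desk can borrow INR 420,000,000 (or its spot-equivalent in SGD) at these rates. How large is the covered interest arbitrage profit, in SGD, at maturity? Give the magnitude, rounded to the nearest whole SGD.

SGD 185,095

T = 5/12 years.
Keep in INR, deliver into the forward: 420,000,000·1.019458333·0.018535 = SGD 7,936,177.28.
Swap to SGD now, deposit: 420,000,000·0.019100·1.012375 = SGD 8,121,272.25.
The quoted forward undervalues INR, so borrow INR, convert to SGD at spot, deposit the SGD at 2.97%, and buy INR forward at 0.018535 to cover the loan.
The gap between the two covered legs is SGD 185,095.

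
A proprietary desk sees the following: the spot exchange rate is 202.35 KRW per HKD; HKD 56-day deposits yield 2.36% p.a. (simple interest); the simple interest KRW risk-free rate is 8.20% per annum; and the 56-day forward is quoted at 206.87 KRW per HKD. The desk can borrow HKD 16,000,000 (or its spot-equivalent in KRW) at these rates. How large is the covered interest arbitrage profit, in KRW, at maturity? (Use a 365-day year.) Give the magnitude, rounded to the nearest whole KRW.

KRW 43,572,962

T = 56/365 years.
Invest the HKD and cover forward: 16,000,000 × 1.003620821918 × 206.87 = KRW 3,321,904,630.88.
Convert at spot and invest in KRW: 16,000,000 × 202.35 × 1.012580821918 = KRW 3,278,331,669.04.
The quoted forward overvalues HKD, so borrow KRW, buy HKD at spot, deposit the HKD at 2.36%, and sell the proceeds forward at 206.87.
Arbitrage profit = |3,321,904,630.88 − 3,278,331,669.04| = KRW 43,572,962.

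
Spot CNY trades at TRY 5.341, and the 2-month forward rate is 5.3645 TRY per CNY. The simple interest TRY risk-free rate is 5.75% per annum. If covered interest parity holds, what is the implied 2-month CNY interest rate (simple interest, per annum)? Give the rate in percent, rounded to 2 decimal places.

T = 2/12 years.
By CIP, F/S equals the TRY-to-CNY growth ratio: 5.3645/5.341 = 1.0043999.
TRY growth factor: 1 + 0.0575×2/12 = 1.0095833.
So the CNY growth factor = 1.0051607.
(1.0051607 − 1)/T = 0.030964, i.e. 3.10%.

3.10%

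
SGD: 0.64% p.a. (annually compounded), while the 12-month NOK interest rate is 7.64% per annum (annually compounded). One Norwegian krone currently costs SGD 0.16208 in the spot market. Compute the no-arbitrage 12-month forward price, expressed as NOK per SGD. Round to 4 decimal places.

6.5989

T = 1 year.
Growth of 1 SGD over T: (1 + 0.0064)^1 = 1.006400.
Growth of 1 NOK over T: (1 + 0.0764)^1 = 1.076400.
CIP: F = S · (grow SGD)/(grow NOK) = 0.16208 × 1.006400/1.076400 = 0.1515397 SGD per NOK.
Quoted the other way: 1/0.1515397 = 6.5989 NOK per SGD.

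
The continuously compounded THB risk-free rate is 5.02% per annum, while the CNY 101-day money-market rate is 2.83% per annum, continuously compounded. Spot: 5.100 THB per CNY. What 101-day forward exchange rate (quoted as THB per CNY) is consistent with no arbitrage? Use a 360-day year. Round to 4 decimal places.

5.1314

T = 101/360 years.
THB accumulates by e^(0.0502×101/360) = 1.0141835.
CNY growth factor: e^(0.0283×101/360) = 1.0079713.
So F = 5.1 × 1.0141835 / 1.0079713 = 5.131432 (THB/CNY).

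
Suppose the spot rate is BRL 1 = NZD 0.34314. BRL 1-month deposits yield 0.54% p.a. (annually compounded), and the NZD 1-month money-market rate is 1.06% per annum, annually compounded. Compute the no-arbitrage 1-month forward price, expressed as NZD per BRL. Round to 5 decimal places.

T = 1/12 years.
NZD growth factor: (1 + 0.0106)^(1/12) = 1.0008791.
BRL accumulates by (1 + 0.0054)^(1/12) = 1.0004489.
Forward (NZD per BRL) = 0.34314 × 1.0008791 / 1.0004489 = 0.3432876.

0.34329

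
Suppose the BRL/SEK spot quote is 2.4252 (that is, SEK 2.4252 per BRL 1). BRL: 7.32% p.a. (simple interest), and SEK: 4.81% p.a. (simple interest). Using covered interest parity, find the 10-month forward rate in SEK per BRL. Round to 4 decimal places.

T = 10/12 years.
SEK accumulates by 1 + 0.0481×10/12 = 1.0400833.
BRL growth factor: 1 + 0.0732×10/12 = 1.061000.
Forward (SEK per BRL) = 2.4252 × 1.0400833 / 1.061000 = 2.377389.

2.3774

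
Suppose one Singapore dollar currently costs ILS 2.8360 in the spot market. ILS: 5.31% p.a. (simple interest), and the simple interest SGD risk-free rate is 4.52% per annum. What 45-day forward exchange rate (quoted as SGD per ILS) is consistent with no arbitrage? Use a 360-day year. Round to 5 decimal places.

0.35226

T = 45/360 years.
ILS growth factor: 1 + 0.0531×45/360 = 1.0066375.
Growth of 1 SGD over T: 1 + 0.0452×45/360 = 1.005650.
So F = 2.836 × 1.0066375 / 1.005650 = 2.838785 (ILS/SGD).
Invert for SGD per ILS: 1 / 2.838785 = 0.35226.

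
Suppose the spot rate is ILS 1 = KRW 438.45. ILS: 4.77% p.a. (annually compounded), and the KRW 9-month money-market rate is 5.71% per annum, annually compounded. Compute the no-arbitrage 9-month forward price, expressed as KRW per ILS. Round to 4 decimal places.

T = 9/12 years.
KRW growth factor: (1 + 0.0571)^(9/12) = 1.042526384.
Growth of 1 ILS over T: (1 + 0.0477)^(9/12) = 1.035565821.
So F = 438.45 × 1.042526384 / 1.035565821 = 441.397045 (KRW/ILS).

441.3970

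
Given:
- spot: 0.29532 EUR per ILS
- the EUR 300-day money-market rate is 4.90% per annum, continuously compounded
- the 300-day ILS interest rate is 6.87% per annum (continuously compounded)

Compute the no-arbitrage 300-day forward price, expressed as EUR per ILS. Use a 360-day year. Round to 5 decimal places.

0.29051

T = 300/360 years.
Growth of 1 EUR over T: e^(0.0490×300/360) = 1.0416785.
ILS accumulates by e^(0.0687×300/360) = 1.0589205.
Forward (EUR per ILS) = 0.29532 × 1.0416785 / 1.0589205 = 0.2905114.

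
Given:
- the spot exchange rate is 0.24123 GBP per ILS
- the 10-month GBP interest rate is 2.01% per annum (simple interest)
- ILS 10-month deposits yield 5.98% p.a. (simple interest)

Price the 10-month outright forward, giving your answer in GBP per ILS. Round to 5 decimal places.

T = 10/12 years.
GBP growth factor: 1 + 0.0201×10/12 = 1.016750.
ILS growth factor: 1 + 0.0598×10/12 = 1.0498333.
So F = 0.24123 × 1.016750 / 1.0498333 = 0.2336281 (GBP/ILS).

0.23363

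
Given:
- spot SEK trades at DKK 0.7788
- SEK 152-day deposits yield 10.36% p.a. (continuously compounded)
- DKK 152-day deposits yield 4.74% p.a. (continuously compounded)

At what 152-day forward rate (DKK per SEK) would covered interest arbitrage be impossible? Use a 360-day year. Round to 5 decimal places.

0.76054

T = 152/360 years.
DKK growth factor: e^(0.0474×152/360) = 1.0202149.
SEK accumulates by e^(0.1036×152/360) = 1.044713.
Forward (DKK per SEK) = 0.7788 × 1.0202149 / 1.044713 = 0.7605375.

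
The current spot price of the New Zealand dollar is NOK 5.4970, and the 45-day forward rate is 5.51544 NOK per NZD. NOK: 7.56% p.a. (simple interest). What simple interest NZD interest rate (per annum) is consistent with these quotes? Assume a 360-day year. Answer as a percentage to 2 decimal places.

T = 45/360 years.
F/S = 5.51544/5.497 = 1.0033546 = (growth of NOK) / (growth of NZD).
The NOK side grows by 1 + 0.0756×45/360 = 1.009450.
So the NZD growth factor = 1.006075.
(1.006075 − 1)/T = 0.048600, i.e. 4.86%.

4.86%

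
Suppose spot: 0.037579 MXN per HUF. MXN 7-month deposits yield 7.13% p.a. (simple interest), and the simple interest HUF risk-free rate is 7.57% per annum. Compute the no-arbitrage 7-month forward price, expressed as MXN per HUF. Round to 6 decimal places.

T = 7/12 years.
MXN accumulates by 1 + 0.0713×7/12 = 1.0415917.
HUF growth factor: 1 + 0.0757×7/12 = 1.0441583.
So F = 0.037579 × 1.0415917 / 1.0441583 = 0.03748663 (MXN/HUF).

0.037487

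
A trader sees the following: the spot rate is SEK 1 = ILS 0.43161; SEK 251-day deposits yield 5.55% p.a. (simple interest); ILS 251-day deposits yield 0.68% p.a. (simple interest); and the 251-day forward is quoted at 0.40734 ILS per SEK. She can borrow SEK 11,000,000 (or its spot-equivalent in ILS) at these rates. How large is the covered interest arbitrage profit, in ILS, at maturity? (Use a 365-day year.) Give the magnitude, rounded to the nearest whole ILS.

ILS 118,160

T = 251/365 years.
Invest the SEK and cover forward: 11,000,000 × 1.038165753 × 0.40734 = ILS 4,651,750.82.
Convert at spot and invest in ILS: 11,000,000 × 0.43161 × 1.004676164 = ILS 4,769,911.07.
The quoted forward undervalues SEK, so borrow SEK, convert to ILS at spot, deposit the ILS at 0.68%, and buy SEK forward at 0.40734 to cover the loan.
Arbitrage profit = |4,651,750.82 − 4,769,911.07| = ILS 118,160.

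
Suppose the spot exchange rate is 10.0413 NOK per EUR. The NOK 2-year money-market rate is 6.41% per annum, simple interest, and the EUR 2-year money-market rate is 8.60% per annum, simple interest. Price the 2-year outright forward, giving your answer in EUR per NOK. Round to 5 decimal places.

T = 2 years.
NOK accumulates by 1 + 0.0641×2 = 1.128200.
EUR growth factor: 1 + 0.0860×2 = 1.172000.
CIP: F = S · (grow NOK)/(grow EUR) = 10.0413 × 1.128200/1.172000 = 9.666036 NOK per EUR.
Invert for EUR per NOK: 1 / 9.666036 = 0.10346.

0.10346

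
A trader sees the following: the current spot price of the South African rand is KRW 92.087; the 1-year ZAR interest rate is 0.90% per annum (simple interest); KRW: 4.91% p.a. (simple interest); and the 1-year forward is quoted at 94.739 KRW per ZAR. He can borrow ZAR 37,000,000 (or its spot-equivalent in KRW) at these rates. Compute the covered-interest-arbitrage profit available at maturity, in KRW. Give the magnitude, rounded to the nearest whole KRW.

KRW 37,622,366

T = 1 year.
Keep in ZAR, deliver into the forward: 37,000,000·1.009000·94.739 = KRW 3,536,891,087.00.
Swap to KRW now, deposit: 37,000,000·92.087·1.049100 = KRW 3,574,513,452.90.
The quoted forward undervalues ZAR, so borrow ZAR, convert to KRW at spot, deposit the KRW at 4.91%, and buy ZAR forward at 94.739 to cover the loan.
The gap between the two covered legs is KRW 37,622,366.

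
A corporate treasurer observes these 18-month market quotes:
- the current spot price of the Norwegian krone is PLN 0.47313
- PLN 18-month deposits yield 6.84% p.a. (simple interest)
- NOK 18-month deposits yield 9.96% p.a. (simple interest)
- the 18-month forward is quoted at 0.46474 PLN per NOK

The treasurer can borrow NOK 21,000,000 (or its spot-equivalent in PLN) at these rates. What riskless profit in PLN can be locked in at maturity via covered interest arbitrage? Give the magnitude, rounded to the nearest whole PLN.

T = 18/12 years.
Keep in NOK, deliver into the forward: 21,000,000·1.149400·0.46474 = PLN 11,217,615.28.
Swap to PLN now, deposit: 21,000,000·0.47313·1.102600 = PLN 10,955,135.90.
The quoted forward overvalues NOK, so borrow PLN, buy NOK at spot, deposit the NOK at 9.96%, and sell the proceeds forward at 0.46474.
Arbitrage profit = |11,217,615.28 − 10,955,135.90| = PLN 262,479.

PLN 262,479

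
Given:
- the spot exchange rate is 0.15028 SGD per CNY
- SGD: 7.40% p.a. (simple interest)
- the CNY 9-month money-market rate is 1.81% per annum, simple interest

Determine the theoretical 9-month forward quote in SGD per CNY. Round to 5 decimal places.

T = 9/12 years.
SGD growth factor: 1 + 0.0740×9/12 = 1.055500.
Growth of 1 CNY over T: 1 + 0.0181×9/12 = 1.013575.
CIP: F = S · (grow SGD)/(grow CNY) = 0.15028 × 1.055500/1.013575 = 0.1564961 SGD per CNY.

0.15650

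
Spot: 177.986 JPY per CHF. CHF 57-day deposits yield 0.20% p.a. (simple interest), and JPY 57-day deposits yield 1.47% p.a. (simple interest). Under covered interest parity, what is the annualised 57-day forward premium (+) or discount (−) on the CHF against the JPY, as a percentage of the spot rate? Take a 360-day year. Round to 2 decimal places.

T = 57/360 years.
F = S · g_JPY/g_CHF = 177.986 × 1.0023275/1.0003167 = 178.343781.
Annualised premium = (F − S)/S × (1/T) = (178.343781 − 177.986)/177.986 ÷ (57/360) = 1.27%.

+1.27%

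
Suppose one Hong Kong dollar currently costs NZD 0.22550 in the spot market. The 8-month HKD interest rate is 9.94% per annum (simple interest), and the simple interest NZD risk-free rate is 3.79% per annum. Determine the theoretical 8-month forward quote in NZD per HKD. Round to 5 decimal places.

T = 8/12 years.
NZD accumulates by 1 + 0.0379×8/12 = 1.0252667.
HKD growth factor: 1 + 0.0994×8/12 = 1.0662667.
So F = 0.2255 × 1.0252667 / 1.0662667 = 0.2168291 (NZD/HKD).

0.21683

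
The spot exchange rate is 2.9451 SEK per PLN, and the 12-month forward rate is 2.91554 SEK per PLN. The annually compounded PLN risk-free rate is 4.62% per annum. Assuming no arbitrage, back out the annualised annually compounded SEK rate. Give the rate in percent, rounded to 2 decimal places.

T = 1 year.
By CIP, F/S equals the SEK-to-PLN growth ratio: 2.91554/2.9451 = 0.9899630.
PLN growth factor: (1 + 0.0462)^1 = 1.046200.
Hence g_SEK = 1.0356993.
r = 1.0356993^(1/1) − 1 = 0.035699 → 3.57%.

3.57%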